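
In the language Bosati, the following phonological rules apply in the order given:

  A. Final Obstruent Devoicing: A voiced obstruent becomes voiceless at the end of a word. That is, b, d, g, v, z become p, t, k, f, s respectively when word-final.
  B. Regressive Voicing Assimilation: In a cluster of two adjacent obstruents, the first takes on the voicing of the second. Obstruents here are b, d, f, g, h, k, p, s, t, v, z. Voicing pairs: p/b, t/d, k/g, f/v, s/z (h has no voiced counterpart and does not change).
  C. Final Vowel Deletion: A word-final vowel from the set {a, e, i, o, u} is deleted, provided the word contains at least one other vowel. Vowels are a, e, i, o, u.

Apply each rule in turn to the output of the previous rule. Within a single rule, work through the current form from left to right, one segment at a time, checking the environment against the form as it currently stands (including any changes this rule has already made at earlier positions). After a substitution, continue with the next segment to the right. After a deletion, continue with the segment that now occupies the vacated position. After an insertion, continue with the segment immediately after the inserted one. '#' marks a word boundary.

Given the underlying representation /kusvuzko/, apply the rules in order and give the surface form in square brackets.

[kuzvusk]

A Final Obstruent Devoicing: no change — [kusvuzko]
B Regressive Voicing Assimilation: [kusvuzko] → [kuzvusko]
C Final Vowel Deletion: [kuzvusko] → [kuzvusk]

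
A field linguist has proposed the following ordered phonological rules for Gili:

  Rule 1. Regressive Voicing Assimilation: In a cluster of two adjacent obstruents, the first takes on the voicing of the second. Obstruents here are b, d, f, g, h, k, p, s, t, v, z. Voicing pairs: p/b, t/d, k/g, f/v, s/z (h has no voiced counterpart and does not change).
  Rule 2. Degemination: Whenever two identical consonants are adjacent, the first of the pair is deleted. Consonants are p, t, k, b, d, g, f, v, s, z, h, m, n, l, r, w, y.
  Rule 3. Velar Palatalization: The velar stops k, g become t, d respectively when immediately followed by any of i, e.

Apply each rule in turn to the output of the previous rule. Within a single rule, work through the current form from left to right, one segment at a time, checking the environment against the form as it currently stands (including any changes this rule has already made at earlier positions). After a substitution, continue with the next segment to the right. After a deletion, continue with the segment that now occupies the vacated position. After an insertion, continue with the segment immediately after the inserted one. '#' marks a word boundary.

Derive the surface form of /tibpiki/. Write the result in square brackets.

Rule 1 Regressive Voicing Assimilation: [tibpiki] → [tippiki]
Rule 2 Degemination: [tippiki] → [tipiki]
Rule 3 Velar Palatalization: [tipiki] → [tipiti]

[tipiti]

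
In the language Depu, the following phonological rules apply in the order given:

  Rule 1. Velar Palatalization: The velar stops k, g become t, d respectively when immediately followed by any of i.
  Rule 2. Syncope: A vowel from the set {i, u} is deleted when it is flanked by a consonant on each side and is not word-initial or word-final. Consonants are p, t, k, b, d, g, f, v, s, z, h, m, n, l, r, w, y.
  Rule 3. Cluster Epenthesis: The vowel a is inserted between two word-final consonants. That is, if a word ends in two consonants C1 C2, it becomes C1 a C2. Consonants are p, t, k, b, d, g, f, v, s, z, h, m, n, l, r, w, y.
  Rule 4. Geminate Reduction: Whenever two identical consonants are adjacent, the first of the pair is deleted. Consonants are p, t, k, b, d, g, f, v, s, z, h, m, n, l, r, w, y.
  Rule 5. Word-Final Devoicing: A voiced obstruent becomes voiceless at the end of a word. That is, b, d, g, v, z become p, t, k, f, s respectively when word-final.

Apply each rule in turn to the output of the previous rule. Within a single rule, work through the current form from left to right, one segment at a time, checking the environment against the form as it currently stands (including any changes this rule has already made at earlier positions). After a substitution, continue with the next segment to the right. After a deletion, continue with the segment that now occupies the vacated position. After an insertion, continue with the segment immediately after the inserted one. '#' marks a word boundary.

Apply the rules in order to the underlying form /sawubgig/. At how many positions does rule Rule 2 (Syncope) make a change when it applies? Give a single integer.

2

Rule 1 Velar Palatalization: [sawubgig] → [sawubdig]
Rule 2 Syncope: [sawubdig] → [sawbdg]
Rule 3 Cluster Epenthesis: [sawbdg] → [sawbdag]
Rule 4 Geminate Reduction: no change — [sawbdag]
Rule 5 Word-Final Devoicing: [sawbdag] → [sawbdak]
Rule Rule 2 changed 2 position(s).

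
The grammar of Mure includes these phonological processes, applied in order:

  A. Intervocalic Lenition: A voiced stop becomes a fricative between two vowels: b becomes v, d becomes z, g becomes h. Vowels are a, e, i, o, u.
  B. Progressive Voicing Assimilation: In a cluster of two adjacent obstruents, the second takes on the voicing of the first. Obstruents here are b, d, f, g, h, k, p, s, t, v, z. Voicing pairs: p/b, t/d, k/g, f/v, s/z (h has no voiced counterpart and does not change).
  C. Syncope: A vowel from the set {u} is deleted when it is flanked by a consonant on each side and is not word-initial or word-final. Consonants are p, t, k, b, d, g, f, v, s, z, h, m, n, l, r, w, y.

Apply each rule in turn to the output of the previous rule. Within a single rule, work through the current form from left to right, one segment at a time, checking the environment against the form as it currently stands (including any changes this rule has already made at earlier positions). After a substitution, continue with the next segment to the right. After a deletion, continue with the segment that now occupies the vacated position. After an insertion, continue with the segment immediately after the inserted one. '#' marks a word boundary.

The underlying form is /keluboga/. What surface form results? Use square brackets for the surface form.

[kelvoha]

A Intervocalic Lenition: [keluboga] → [keluvoha]
B Progressive Voicing Assimilation: no change — [keluvoha]
C Syncope: [keluvoha] → [kelvoha]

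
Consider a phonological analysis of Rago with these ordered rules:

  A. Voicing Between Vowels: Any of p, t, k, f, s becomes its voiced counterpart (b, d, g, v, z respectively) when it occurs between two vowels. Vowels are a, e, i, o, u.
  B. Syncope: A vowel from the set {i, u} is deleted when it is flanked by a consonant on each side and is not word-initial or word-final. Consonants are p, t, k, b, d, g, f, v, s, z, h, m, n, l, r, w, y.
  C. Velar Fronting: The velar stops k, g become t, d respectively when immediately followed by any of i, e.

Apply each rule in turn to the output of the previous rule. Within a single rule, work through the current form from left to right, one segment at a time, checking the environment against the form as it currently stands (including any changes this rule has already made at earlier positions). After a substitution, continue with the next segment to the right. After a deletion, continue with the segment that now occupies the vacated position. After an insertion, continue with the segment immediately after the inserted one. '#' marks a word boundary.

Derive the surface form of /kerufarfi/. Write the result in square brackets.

[tervarfi]

A Voicing Between Vowels: [kerufarfi] → [keruvarfi]
B Syncope: [keruvarfi] → [kervarfi]
C Velar Fronting: [kervarfi] → [tervarfi]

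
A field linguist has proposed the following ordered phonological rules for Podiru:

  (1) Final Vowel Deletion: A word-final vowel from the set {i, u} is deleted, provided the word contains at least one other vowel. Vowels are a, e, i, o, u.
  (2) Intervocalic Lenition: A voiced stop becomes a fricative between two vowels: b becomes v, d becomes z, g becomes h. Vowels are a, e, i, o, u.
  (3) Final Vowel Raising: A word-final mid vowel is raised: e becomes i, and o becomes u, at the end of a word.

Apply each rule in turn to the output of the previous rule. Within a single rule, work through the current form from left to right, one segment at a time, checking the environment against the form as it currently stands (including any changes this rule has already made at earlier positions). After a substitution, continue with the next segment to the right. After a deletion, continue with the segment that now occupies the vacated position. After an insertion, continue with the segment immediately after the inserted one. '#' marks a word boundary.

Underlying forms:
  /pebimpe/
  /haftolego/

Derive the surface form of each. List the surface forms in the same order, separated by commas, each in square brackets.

[pevimpi], [haftolehu]

/pebimpe/:
  (1) Final Vowel Deletion: no change — [pebimpe]
  (2) Intervocalic Lenition: [pebimpe] → [pevimpe]
  (3) Final Vowel Raising: [pevimpe] → [pevimpi]
/haftolego/:
  (1) Final Vowel Deletion: no change — [haftolego]
  (2) Intervocalic Lenition: [haftolego] → [haftoleho]
  (3) Final Vowel Raising: [haftoleho] → [haftolehu]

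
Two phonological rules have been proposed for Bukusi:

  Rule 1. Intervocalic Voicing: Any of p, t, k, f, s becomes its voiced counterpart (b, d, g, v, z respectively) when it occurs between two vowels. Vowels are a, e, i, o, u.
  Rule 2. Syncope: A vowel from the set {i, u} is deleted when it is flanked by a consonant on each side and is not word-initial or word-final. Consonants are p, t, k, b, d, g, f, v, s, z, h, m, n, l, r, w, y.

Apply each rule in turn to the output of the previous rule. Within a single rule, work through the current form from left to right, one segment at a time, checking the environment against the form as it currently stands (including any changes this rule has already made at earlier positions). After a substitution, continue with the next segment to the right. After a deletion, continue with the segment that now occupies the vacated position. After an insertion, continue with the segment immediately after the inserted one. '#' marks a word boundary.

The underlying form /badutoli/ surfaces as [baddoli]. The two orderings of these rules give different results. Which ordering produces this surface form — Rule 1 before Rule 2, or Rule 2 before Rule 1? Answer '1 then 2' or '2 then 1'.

Order 1 then 2:
  1 Intervocalic Voicing: [badutoli] → [badudoli]
  2 Syncope: [badudoli] → [baddoli]
  result: [baddoli]
Order 2 then 1:
  2 Syncope: [badutoli] → [badtoli]
  1 Intervocalic Voicing: no change — [badtoli]
  result: [badtoli]

1 then 2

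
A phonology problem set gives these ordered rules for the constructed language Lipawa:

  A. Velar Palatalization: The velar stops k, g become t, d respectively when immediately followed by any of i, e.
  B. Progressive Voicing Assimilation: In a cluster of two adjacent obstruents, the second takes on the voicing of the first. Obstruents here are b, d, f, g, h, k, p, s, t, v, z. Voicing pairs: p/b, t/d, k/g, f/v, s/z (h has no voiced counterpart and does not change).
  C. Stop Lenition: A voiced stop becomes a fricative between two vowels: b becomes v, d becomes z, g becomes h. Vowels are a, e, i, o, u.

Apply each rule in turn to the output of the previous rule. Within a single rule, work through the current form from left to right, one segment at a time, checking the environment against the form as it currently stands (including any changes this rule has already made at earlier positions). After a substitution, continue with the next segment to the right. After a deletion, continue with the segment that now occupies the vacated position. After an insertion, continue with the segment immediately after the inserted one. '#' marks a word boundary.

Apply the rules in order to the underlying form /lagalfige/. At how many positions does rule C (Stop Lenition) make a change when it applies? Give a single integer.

2

A Velar Palatalization: [lagalfige] → [lagalfide]
B Progressive Voicing Assimilation: no change — [lagalfide]
C Stop Lenition: [lagalfide] → [lahalfize]
Rule C changed 2 position(s).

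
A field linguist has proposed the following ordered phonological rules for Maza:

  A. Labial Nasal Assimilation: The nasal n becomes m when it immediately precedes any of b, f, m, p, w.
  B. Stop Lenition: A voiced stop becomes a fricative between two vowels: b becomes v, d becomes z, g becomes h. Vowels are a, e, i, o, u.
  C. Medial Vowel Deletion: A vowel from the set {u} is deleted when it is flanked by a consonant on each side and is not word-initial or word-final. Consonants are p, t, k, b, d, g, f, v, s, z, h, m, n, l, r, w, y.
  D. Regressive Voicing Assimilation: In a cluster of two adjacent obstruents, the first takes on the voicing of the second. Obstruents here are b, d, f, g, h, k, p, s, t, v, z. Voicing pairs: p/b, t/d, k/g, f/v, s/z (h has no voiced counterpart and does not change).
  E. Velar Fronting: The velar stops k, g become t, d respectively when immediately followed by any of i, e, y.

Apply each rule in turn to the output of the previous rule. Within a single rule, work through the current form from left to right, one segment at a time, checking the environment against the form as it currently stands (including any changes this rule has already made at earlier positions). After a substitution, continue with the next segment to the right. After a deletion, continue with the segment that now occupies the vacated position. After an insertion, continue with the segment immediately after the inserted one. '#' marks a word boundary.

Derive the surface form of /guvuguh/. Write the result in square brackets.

A Labial Nasal Assimilation: no change — [guvuguh]
B Stop Lenition: [guvuguh] → [guvuhuh]
C Medial Vowel Deletion: [guvuhuh] → [gvhh]
D Regressive Voicing Assimilation: [gvhh] → [gfhh]
E Velar Fronting: no change — [gfhh]

[gfhh]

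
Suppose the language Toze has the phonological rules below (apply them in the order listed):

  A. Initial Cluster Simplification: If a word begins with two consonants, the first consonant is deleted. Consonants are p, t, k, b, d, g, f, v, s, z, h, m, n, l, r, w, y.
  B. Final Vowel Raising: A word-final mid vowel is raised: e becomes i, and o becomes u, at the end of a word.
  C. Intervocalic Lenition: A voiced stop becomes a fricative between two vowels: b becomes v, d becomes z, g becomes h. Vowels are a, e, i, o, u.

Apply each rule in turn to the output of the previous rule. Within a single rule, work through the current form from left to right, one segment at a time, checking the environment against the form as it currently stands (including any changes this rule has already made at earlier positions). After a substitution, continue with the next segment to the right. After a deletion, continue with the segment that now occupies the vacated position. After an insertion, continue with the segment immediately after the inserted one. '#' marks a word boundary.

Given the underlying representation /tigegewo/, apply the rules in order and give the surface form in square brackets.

A Initial Cluster Simplification: no change — [tigegewo]
B Final Vowel Raising: [tigegewo] → [tigegewu]
C Intervocalic Lenition: [tigegewu] → [tihehewu]

[tihehewu]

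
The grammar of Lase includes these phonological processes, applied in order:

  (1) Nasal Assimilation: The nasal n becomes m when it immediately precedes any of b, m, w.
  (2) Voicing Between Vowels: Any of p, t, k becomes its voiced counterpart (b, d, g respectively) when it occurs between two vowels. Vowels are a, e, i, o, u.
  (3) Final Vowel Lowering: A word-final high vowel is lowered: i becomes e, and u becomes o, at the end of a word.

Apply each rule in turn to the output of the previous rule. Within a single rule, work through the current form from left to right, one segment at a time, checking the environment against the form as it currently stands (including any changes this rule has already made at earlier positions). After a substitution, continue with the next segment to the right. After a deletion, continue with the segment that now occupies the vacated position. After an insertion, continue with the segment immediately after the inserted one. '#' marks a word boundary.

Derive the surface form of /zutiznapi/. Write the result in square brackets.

[zudiznabe]

(1) Nasal Assimilation: no change — [zutiznapi]
(2) Voicing Between Vowels: [zutiznapi] → [zudiznabi]
(3) Final Vowel Lowering: [zudiznabi] → [zudiznabe]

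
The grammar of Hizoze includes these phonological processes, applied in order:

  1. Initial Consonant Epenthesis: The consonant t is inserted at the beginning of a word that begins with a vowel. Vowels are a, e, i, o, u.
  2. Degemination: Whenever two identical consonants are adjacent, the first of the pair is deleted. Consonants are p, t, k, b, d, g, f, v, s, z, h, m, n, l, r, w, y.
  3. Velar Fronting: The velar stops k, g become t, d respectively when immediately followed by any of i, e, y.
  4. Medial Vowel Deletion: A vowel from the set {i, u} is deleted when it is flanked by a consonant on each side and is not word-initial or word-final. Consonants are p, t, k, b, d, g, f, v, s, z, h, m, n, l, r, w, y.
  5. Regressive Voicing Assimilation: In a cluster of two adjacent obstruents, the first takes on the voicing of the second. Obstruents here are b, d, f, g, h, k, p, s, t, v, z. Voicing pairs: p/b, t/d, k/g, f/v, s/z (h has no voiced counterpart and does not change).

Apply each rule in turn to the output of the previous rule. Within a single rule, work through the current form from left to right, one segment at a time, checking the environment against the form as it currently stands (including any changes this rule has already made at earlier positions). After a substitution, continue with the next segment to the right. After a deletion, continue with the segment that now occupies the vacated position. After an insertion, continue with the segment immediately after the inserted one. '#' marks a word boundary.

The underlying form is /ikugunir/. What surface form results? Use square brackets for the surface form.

1 Initial Consonant Epenthesis: [ikugunir] → [tikugunir]
2 Degemination: no change — [tikugunir]
3 Velar Fronting: no change — [tikugunir]
4 Medial Vowel Deletion: [tikugunir] → [tkgnr]
5 Regressive Voicing Assimilation: [tkgnr] → [tggnr]

[tggnr]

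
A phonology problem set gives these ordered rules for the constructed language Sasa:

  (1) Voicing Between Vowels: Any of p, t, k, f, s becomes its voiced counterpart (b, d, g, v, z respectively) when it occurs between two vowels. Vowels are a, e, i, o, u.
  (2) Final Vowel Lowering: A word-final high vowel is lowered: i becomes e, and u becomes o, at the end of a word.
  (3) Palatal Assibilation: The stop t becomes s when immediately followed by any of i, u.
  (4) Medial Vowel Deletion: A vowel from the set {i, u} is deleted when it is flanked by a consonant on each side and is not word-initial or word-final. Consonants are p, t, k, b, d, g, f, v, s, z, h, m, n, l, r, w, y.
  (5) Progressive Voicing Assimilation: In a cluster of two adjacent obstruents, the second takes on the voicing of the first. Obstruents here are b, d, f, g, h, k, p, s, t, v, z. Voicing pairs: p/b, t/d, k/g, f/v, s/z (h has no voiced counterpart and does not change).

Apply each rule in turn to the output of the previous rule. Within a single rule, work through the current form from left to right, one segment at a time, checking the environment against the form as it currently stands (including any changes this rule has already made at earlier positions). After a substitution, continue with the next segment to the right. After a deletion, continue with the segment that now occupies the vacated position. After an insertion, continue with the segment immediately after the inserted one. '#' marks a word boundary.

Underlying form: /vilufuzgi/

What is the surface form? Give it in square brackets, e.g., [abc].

[vlvzge]

(1) Voicing Between Vowels: [vilufuzgi] → [viluvuzgi]
(2) Final Vowel Lowering: [viluvuzgi] → [viluvuzge]
(3) Palatal Assibilation: no change — [viluvuzge]
(4) Medial Vowel Deletion: [viluvuzge] → [vlvzge]
(5) Progressive Voicing Assimilation: no change — [vlvzge]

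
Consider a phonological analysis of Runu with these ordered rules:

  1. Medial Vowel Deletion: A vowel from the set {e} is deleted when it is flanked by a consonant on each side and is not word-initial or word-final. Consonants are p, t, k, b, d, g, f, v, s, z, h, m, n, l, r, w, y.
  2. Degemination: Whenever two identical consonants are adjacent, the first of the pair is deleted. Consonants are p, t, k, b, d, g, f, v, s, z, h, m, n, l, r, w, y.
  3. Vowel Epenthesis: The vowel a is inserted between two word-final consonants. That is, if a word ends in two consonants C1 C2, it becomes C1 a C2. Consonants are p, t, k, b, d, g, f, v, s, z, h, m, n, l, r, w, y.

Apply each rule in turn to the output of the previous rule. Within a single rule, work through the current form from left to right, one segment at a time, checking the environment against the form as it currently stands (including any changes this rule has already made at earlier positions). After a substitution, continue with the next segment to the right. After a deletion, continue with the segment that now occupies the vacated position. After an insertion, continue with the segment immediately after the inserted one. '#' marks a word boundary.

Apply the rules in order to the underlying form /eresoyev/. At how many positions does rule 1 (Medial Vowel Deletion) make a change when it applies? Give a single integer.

2

1 Medial Vowel Deletion: [eresoyev] → [ersoyv]
2 Degemination: no change — [ersoyv]
3 Vowel Epenthesis: [ersoyv] → [ersoyav]
Rule 1 changed 2 position(s).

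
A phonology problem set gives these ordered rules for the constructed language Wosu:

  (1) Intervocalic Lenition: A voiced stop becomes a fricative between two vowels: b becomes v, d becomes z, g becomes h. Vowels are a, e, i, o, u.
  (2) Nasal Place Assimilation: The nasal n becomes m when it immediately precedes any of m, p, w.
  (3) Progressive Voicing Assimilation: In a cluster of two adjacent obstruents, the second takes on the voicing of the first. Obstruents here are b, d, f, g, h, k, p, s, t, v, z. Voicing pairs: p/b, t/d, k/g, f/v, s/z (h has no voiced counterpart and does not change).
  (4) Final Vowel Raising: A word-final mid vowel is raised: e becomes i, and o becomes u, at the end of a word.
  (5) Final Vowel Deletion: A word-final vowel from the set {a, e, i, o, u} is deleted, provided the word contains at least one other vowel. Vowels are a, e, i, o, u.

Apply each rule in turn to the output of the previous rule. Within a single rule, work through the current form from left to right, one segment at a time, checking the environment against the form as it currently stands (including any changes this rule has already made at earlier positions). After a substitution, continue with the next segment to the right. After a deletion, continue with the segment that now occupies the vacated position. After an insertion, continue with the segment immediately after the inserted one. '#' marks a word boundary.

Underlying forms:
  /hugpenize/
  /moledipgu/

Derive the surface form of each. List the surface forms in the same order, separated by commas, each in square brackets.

/hugpenize/:
  (1) Intervocalic Lenition: no change — [hugpenize]
  (2) Nasal Place Assimilation: no change — [hugpenize]
  (3) Progressive Voicing Assimilation: [hugpenize] → [hugbenize]
  (4) Final Vowel Raising: [hugbenize] → [hugbenizi]
  (5) Final Vowel Deletion: [hugbenizi] → [hugbeniz]
/moledipgu/:
  (1) Intervocalic Lenition: [moledipgu] → [molezipgu]
  (2) Nasal Place Assimilation: no change — [molezipgu]
  (3) Progressive Voicing Assimilation: [molezipgu] → [molezipku]
  (4) Final Vowel Raising: no change — [molezipku]
  (5) Final Vowel Deletion: [molezipku] → [molezipk]

[hugbeniz], [molezipk]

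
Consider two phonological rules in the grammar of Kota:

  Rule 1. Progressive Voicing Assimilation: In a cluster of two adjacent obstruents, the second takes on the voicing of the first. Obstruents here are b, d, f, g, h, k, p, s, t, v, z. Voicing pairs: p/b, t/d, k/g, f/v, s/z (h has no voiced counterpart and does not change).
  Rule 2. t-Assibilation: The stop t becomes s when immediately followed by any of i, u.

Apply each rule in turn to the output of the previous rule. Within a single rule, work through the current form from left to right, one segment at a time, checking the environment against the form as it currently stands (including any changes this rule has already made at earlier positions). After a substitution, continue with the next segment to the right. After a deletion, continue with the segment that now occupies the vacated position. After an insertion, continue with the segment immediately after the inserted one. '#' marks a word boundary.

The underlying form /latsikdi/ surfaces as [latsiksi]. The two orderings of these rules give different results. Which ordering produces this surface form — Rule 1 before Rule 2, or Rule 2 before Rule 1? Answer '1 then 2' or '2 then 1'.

Order 1 then 2:
  1 Progressive Voicing Assimilation: [latsikdi] → [latsikti]
  2 t-Assibilation: [latsikti] → [latsiksi]
  result: [latsiksi]
Order 2 then 1:
  2 t-Assibilation: no change — [latsikdi]
  1 Progressive Voicing Assimilation: [latsikdi] → [latsikti]
  result: [latsikti]

1 then 2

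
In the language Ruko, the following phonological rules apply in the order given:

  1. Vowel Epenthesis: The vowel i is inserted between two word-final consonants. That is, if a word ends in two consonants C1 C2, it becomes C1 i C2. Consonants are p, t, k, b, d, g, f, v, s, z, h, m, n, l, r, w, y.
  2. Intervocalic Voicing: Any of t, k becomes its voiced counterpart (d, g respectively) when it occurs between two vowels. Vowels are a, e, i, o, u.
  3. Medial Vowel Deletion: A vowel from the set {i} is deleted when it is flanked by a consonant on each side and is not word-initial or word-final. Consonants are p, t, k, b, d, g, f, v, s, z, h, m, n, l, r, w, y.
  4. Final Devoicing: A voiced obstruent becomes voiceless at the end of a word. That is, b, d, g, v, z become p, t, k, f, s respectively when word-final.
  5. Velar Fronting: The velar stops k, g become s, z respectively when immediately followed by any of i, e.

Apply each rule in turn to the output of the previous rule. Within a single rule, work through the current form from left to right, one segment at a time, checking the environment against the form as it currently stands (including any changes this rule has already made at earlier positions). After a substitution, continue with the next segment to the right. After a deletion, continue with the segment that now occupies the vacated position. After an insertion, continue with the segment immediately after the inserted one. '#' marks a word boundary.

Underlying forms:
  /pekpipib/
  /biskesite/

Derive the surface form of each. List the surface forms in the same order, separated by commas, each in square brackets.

/pekpipib/:
  1 Vowel Epenthesis: no change — [pekpipib]
  2 Intervocalic Voicing: no change — [pekpipib]
  3 Medial Vowel Deletion: [pekpipib] → [pekppb]
  4 Final Devoicing: [pekppb] → [pekppp]
  5 Velar Fronting: no change — [pekppp]
/biskesite/:
  1 Vowel Epenthesis: no change — [biskesite]
  2 Intervocalic Voicing: [biskesite] → [biskeside]
  3 Medial Vowel Deletion: [biskeside] → [bskesde]
  4 Final Devoicing: no change — [bskesde]
  5 Velar Fronting: [bskesde] → [bssesde]

[pekppp], [bssesde]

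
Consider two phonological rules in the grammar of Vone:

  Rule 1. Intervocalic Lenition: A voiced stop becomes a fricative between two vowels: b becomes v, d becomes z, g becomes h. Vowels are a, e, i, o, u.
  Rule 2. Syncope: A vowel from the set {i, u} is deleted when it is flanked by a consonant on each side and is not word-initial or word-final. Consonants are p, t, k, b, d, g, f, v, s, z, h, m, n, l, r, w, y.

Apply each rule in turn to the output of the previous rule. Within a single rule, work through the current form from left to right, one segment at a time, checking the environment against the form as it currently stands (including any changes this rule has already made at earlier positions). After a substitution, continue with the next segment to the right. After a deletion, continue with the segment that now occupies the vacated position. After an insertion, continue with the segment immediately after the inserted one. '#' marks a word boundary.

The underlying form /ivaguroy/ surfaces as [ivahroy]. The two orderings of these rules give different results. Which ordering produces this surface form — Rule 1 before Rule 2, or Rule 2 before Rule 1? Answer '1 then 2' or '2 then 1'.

Order 1 then 2:
  1 Intervocalic Lenition: [ivaguroy] → [ivahuroy]
  2 Syncope: [ivahuroy] → [ivahroy]
  result: [ivahroy]
Order 2 then 1:
  2 Syncope: [ivaguroy] → [ivagroy]
  1 Intervocalic Lenition: no change — [ivagroy]
  result: [ivagroy]

1 then 2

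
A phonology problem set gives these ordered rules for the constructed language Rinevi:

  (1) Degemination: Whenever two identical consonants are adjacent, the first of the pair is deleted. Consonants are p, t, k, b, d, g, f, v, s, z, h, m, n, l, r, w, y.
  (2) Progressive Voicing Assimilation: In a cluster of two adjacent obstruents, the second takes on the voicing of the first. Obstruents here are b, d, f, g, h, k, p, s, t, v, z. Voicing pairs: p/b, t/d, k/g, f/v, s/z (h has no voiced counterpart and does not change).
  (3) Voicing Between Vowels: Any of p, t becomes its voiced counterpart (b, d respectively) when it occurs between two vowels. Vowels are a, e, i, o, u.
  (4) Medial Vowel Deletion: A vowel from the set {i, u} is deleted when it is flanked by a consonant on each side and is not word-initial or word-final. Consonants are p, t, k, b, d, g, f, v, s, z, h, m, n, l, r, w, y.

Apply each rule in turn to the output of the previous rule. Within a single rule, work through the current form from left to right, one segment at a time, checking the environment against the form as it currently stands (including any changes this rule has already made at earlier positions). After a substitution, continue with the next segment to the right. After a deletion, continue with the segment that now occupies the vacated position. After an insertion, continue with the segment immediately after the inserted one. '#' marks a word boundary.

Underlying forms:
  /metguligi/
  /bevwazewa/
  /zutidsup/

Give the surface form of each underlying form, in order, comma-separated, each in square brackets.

/metguligi/:
  (1) Degemination: no change — [metguligi]
  (2) Progressive Voicing Assimilation: [metguligi] → [metkuligi]
  (3) Voicing Between Vowels: no change — [metkuligi]
  (4) Medial Vowel Deletion: [metkuligi] → [metklgi]
/bevwazewa/:
  (1) Degemination: no change — [bevwazewa]
  (2) Progressive Voicing Assimilation: no change — [bevwazewa]
  (3) Voicing Between Vowels: no change — [bevwazewa]
  (4) Medial Vowel Deletion: no change — [bevwazewa]
/zutidsup/:
  (1) Degemination: no change — [zutidsup]
  (2) Progressive Voicing Assimilation: [zutidsup] → [zutidzup]
  (3) Voicing Between Vowels: [zutidzup] → [zudidzup]
  (4) Medial Vowel Deletion: [zudidzup] → [zddzp]

[metklgi], [bevwazewa], [zddzp]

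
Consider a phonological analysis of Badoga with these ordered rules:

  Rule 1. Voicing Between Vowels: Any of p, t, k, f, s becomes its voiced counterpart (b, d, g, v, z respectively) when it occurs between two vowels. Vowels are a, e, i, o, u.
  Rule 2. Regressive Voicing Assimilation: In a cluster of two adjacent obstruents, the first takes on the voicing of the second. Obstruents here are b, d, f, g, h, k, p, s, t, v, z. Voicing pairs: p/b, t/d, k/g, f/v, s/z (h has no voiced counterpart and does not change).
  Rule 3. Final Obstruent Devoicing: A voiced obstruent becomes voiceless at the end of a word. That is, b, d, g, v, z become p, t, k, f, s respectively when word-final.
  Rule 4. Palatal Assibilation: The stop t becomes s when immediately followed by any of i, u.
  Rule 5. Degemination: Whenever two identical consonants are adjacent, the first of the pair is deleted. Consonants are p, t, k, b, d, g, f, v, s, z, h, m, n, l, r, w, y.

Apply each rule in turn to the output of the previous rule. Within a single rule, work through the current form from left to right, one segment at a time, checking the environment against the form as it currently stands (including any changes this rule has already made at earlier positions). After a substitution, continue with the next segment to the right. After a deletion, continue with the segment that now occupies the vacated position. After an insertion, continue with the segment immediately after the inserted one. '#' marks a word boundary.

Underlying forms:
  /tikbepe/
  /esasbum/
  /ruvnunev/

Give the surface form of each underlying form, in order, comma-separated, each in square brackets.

/tikbepe/:
  Rule 1 Voicing Between Vowels: [tikbepe] → [tikbebe]
  Rule 2 Regressive Voicing Assimilation: [tikbebe] → [tigbebe]
  Rule 3 Final Obstruent Devoicing: no change — [tigbebe]
  Rule 4 Palatal Assibilation: [tigbebe] → [sigbebe]
  Rule 5 Degemination: no change — [sigbebe]
/esasbum/:
  Rule 1 Voicing Between Vowels: [esasbum] → [ezasbum]
  Rule 2 Regressive Voicing Assimilation: [ezasbum] → [ezazbum]
  Rule 3 Final Obstruent Devoicing: no change — [ezazbum]
  Rule 4 Palatal Assibilation: no change — [ezazbum]
  Rule 5 Degemination: no change — [ezazbum]
/ruvnunev/:
  Rule 1 Voicing Between Vowels: no change — [ruvnunev]
  Rule 2 Regressive Voicing Assimilation: no change — [ruvnunev]
  Rule 3 Final Obstruent Devoicing: [ruvnunev] → [ruvnunef]
  Rule 4 Palatal Assibilation: no change — [ruvnunef]
  Rule 5 Degemination: no change — [ruvnunef]

[sigbebe], [ezazbum], [ruvnunef]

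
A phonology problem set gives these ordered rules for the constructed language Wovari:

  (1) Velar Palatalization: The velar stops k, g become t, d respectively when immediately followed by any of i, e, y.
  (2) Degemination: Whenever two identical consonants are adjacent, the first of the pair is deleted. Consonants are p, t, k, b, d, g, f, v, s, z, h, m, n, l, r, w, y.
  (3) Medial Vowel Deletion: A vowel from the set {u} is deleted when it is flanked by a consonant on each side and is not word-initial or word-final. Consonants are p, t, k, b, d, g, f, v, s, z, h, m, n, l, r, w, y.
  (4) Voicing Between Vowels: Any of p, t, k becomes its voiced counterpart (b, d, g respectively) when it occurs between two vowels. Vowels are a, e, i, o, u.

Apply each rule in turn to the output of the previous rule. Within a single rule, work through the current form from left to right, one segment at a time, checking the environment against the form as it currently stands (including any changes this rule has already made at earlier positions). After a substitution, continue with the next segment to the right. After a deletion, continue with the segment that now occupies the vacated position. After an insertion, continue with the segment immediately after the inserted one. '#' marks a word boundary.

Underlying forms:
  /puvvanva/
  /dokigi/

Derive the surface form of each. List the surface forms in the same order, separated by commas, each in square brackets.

/puvvanva/:
  (1) Velar Palatalization: no change — [puvvanva]
  (2) Degemination: [puvvanva] → [puvanva]
  (3) Medial Vowel Deletion: [puvanva] → [pvanva]
  (4) Voicing Between Vowels: no change — [pvanva]
/dokigi/:
  (1) Velar Palatalization: [dokigi] → [dotidi]
  (2) Degemination: no change — [dotidi]
  (3) Medial Vowel Deletion: no change — [dotidi]
  (4) Voicing Between Vowels: [dotidi] → [dodidi]

[pvanva], [dodidi]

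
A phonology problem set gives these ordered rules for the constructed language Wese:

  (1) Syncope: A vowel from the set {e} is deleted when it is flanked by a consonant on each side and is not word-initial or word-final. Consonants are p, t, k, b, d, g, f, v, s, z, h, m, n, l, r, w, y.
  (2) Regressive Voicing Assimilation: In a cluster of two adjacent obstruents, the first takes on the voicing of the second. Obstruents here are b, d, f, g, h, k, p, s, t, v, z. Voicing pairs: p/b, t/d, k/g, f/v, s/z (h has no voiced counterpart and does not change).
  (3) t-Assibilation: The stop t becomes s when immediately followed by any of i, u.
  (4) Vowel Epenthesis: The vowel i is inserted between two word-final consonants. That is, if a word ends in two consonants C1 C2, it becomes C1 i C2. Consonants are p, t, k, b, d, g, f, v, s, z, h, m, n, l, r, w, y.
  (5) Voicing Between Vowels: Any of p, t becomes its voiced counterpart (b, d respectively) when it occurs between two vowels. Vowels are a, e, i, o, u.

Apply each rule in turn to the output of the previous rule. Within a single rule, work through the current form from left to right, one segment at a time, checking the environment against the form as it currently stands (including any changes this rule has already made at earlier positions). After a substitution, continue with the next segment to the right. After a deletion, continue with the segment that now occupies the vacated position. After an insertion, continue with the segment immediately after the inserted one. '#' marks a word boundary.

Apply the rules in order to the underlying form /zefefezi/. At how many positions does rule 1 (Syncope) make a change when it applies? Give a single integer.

3

(1) Syncope: [zefefezi] → [zffzi]
(2) Regressive Voicing Assimilation: [zffzi] → [sfvzi]
(3) t-Assibilation: no change — [sfvzi]
(4) Vowel Epenthesis: no change — [sfvzi]
(5) Voicing Between Vowels: no change — [sfvzi]
Rule 1 changed 3 position(s).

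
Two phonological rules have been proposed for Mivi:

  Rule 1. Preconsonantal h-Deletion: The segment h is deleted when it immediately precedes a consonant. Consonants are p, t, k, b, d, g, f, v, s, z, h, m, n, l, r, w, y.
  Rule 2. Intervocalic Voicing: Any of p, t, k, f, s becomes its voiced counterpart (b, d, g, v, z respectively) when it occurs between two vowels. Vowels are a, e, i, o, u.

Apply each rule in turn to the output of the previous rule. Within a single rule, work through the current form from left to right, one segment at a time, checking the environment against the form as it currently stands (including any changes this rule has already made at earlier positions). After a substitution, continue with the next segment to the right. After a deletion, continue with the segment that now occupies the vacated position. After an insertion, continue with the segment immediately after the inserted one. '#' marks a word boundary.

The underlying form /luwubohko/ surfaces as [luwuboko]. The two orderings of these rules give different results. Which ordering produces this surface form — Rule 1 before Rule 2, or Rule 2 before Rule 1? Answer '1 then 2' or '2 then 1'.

Order 1 then 2:
  1 Preconsonantal h-Deletion: [luwubohko] → [luwuboko]
  2 Intervocalic Voicing: [luwuboko] → [luwubogo]
  result: [luwubogo]
Order 2 then 1:
  2 Intervocalic Voicing: no change — [luwubohko]
  1 Preconsonantal h-Deletion: [luwubohko] → [luwuboko]
  result: [luwuboko]

2 then 1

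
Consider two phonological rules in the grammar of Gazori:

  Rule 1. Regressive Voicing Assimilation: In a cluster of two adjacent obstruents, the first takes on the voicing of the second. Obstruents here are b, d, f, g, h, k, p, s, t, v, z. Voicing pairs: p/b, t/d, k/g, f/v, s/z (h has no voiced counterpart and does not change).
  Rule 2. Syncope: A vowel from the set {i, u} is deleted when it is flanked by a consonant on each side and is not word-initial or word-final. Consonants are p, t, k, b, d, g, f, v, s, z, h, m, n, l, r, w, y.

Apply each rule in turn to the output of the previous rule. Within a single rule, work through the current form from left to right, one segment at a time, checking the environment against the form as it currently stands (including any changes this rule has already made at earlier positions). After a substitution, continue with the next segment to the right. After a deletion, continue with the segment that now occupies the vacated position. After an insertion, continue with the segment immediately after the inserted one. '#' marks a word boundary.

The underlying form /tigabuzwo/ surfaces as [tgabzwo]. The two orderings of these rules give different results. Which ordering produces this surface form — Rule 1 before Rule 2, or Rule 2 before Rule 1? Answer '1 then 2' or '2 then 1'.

Order 1 then 2:
  1 Regressive Voicing Assimilation: no change — [tigabuzwo]
  2 Syncope: [tigabuzwo] → [tgabzwo]
  result: [tgabzwo]
Order 2 then 1:
  2 Syncope: [tigabuzwo] → [tgabzwo]
  1 Regressive Voicing Assimilation: [tgabzwo] → [dgabzwo]
  result: [dgabzwo]

1 then 2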